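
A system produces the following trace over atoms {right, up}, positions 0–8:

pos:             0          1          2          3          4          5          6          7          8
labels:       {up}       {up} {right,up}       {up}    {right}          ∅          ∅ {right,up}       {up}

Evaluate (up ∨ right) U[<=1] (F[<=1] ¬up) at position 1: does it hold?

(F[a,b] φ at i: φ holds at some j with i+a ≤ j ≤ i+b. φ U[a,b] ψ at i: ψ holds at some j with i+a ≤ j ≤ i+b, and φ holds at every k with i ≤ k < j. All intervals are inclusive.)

No

Need some j in [1,2] with F[<=1] ¬up, and (up ∨ right) at every k in [1,j-1].
  j=1: F[<=1] ¬up — fails (none in [1,2]).
  j=2: F[<=1] ¬up — fails (none in [2,3]).
No j in the window works → until fails.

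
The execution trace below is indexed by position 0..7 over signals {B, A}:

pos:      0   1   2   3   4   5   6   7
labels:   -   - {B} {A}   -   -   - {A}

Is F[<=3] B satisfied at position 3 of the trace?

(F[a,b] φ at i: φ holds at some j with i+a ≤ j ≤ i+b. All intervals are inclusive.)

Does not hold

Check B at each j in [3,6]:
  j=3: false
  j=4: false
  j=5: false
  j=6: false
No position in the window satisfies it → formula fails.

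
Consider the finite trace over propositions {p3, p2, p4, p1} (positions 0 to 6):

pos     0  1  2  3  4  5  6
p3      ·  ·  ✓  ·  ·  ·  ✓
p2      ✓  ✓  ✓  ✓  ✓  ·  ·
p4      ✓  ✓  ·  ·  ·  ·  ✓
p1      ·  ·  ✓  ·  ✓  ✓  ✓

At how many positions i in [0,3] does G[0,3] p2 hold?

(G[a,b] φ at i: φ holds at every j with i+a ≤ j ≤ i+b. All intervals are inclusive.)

Evaluate at each i in [0,3]:
  i=0: ✓ (all of [0,3])
  i=1: ✓ (all of [1,4])
  i=2: ✗ (fails at j=5)
  i=3: ✗ (fails at j=5)
Positions where it holds: {0, 1} → 2.

2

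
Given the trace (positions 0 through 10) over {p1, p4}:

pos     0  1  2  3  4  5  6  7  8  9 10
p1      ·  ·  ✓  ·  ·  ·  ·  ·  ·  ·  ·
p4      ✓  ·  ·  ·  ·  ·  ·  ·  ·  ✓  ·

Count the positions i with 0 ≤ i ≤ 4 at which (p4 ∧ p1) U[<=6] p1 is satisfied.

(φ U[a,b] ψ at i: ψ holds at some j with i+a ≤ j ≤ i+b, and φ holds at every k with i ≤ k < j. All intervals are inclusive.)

1

Evaluate at each i in [0,4]:
  i=0: ✗ (lhs fails at k=0 before rhs at j=2)
  i=1: ✗ (lhs fails at k=1 before rhs at j=2)
  i=2: ✓ (rhs at j=2)
  i=3: ✗ (no rhs in [3,9])
  i=4: ✗ (no rhs in [4,10])
Positions where it holds: {2} → 1.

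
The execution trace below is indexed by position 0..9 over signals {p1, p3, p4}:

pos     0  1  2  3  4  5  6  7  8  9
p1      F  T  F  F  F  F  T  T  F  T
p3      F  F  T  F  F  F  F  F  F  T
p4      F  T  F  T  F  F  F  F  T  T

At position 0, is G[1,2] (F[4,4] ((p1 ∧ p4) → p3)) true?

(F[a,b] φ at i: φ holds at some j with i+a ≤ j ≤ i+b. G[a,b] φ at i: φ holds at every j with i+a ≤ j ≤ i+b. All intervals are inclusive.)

True

Check F[4,4] ((p1 ∧ p4) → p3) at every j in [1,2]:
  j=1: holds (witness at 5)
  j=2: holds (witness at 6)
All positions satisfy it → formula holds.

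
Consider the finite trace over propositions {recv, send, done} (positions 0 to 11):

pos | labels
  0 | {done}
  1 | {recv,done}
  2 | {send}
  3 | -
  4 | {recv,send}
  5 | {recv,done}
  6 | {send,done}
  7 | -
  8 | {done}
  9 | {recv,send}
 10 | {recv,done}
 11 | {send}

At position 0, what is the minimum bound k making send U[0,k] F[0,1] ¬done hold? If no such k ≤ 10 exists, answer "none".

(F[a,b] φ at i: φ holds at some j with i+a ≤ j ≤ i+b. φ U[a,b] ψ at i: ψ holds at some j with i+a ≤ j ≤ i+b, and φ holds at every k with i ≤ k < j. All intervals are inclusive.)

none

Need earliest j ≥ 0 with F[0,1] ¬done, and send at every k in [0,j-1].
  j=0: rhs fails.
  j=1: rhs holds but lhs fails at k=0.
  j=2: rhs holds but lhs fails at k=0.
  j=3: rhs holds but lhs fails at k=0.
  j=4: rhs holds but lhs fails at k=0.
  j=5: rhs fails.
  j=6: rhs holds but lhs fails at k=0.
  j=7: rhs holds but lhs fails at k=0.
  j=8: rhs holds but lhs fails at k=0.
  j=9: rhs holds but lhs fails at k=0.
  j=10: rhs holds but lhs fails at k=0.
No witness within the range → none.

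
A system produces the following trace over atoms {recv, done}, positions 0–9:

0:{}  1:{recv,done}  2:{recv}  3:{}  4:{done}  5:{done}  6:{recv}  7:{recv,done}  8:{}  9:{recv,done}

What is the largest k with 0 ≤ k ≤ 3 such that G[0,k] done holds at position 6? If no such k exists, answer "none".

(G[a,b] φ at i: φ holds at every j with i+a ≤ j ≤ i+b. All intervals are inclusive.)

none

done must hold from j=6 onward; find where it first fails.
  j=6: fails → no k works.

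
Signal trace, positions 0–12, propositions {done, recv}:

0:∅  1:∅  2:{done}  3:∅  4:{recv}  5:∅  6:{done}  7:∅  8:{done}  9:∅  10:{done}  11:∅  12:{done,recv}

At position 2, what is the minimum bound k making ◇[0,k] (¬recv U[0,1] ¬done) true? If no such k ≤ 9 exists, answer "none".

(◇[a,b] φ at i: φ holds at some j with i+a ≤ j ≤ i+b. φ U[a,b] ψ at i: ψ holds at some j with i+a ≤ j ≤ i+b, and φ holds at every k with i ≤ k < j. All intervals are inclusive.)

Scan j = 2,3,… for (¬recv U[0,1] ¬done):
  j=2: holds
First hit at j=2, so smallest k = 2-2 = 0.

0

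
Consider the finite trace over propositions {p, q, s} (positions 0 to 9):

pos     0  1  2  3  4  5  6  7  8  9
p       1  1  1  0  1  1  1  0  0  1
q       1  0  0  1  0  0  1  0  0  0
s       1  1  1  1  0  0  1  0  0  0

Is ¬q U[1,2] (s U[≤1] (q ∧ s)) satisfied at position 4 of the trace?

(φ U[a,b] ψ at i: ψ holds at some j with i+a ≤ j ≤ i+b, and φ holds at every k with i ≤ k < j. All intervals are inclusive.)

Holds

Need some j in [5,6] with (s U[≤1] (q ∧ s)), and ¬q at every k in [4,j-1].
  j=5: (s U[≤1] (q ∧ s)) — fails.
  j=6: (s U[≤1] (q ∧ s)) holds; ¬q holds at every k in [4,5] → satisfied.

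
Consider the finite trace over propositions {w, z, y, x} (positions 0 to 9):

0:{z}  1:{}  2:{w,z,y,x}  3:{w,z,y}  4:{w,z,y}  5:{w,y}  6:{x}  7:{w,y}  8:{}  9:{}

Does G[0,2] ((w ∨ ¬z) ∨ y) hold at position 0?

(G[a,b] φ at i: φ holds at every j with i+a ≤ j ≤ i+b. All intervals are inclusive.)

Check ((w ∨ ¬z) ∨ y) at every j in [0,2]:
  j=0: false
  j=1: true
  j=2: true
Fails at j=0 → formula fails.

False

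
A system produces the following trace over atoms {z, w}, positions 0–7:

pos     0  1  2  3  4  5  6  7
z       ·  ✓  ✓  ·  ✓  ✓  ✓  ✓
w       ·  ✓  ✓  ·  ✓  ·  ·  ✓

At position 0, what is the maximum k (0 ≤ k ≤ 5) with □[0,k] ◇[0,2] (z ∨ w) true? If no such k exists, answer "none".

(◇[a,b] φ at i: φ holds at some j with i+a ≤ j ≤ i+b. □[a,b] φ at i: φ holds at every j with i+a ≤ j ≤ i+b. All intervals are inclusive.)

5

◇[0,2] (z ∨ w) must hold from j=0 onward; find where it first fails.
  j=0: holds
  j=1: holds
  j=2: holds
  j=3: holds
  j=4: holds
  j=5: holds
Holds through j=5; largest k = 5.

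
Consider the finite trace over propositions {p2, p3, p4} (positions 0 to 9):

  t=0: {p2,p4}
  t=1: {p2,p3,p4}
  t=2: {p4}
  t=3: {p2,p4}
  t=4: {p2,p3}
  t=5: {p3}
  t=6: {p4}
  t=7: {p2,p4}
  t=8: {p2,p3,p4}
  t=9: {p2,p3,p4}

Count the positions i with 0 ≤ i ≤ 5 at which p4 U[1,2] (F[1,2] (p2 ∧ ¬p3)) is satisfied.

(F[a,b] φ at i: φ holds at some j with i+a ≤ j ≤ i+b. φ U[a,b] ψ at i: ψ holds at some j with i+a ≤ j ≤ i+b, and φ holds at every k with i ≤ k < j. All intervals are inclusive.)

Evaluate at each i in [0,5]:
  i=0: ✓ (rhs at j=1; lhs holds on [0,0])
  i=1: ✓ (rhs at j=2; lhs holds on [1,1])
  i=2: ✗ (no rhs in [3,4])
  i=3: ✗ (lhs fails at k=4 before rhs at j=5)
  i=4: ✗ (lhs fails at k=4 before rhs at j=5)
  i=5: ✗ (lhs fails at k=5 before rhs at j=6)
Positions where it holds: {0, 1} → 2.

2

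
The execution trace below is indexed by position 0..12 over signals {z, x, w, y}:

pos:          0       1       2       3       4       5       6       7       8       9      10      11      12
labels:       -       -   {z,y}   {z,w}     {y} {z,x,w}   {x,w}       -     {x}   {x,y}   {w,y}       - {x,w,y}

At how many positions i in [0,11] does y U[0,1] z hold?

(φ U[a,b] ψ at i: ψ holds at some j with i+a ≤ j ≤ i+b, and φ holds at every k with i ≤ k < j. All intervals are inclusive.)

4

Evaluate at each i in [0,11]:
  i=0: ✗ (no rhs in [0,1])
  i=1: ✗ (lhs fails at k=1 before rhs at j=2)
  i=2: ✓ (rhs at j=2)
  i=3: ✓ (rhs at j=3)
  i=4: ✓ (rhs at j=5; lhs holds on [4,4])
  i=5: ✓ (rhs at j=5)
  i=6: ✗ (no rhs in [6,7])
  i=7: ✗ (no rhs in [7,8])
  i=8: ✗ (no rhs in [8,9])
  i=9: ✗ (no rhs in [9,10])
  i=10: ✗ (no rhs in [10,11])
  i=11: ✗ (no rhs in [11,12])
Positions where it holds: {2, 3, 4, 5} → 4.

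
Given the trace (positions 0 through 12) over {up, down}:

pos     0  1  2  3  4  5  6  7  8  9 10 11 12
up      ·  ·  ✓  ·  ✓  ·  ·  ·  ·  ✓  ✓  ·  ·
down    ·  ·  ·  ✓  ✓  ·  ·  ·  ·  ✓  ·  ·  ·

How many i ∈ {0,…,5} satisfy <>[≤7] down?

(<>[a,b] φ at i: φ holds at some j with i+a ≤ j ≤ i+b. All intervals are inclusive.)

Evaluate at each i in [0,5]:
  i=0: ✓ (witness j=3)
  i=1: ✓ (witness j=3)
  i=2: ✓ (witness j=3)
  i=3: ✓ (witness j=3)
  i=4: ✓ (witness j=4)
  i=5: ✓ (witness j=9)
Positions where it holds: {0, 1, 2, 3, 4, 5} → 6.

6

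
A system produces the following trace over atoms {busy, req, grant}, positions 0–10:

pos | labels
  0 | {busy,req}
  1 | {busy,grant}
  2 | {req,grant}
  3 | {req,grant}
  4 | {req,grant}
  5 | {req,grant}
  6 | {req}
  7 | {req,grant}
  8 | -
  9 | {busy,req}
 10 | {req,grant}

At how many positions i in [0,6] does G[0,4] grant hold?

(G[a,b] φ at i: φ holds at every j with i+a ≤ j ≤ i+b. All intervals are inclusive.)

1

Evaluate at each i in [0,6]:
  i=0: ✗ (fails at j=0)
  i=1: ✓ (all of [1,5])
  i=2: ✗ (fails at j=6)
  i=3: ✗ (fails at j=6)
  i=4: ✗ (fails at j=6)
  i=5: ✗ (fails at j=6)
  i=6: ✗ (fails at j=6)
Positions where it holds: {1} → 1.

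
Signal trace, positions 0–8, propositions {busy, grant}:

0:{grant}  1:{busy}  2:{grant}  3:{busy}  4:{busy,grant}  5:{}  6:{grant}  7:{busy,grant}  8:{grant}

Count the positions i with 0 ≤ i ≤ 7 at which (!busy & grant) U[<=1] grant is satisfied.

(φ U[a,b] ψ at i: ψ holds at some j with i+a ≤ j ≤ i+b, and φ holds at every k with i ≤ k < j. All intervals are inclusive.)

Evaluate at each i in [0,7]:
  i=0: ✓ (rhs at j=0)
  i=1: ✗ (lhs fails at k=1 before rhs at j=2)
  i=2: ✓ (rhs at j=2)
  i=3: ✗ (lhs fails at k=3 before rhs at j=4)
  i=4: ✓ (rhs at j=4)
  i=5: ✗ (lhs fails at k=5 before rhs at j=6)
  i=6: ✓ (rhs at j=6)
  i=7: ✓ (rhs at j=7)
Positions where it holds: {0, 2, 4, 6, 7} → 5.

5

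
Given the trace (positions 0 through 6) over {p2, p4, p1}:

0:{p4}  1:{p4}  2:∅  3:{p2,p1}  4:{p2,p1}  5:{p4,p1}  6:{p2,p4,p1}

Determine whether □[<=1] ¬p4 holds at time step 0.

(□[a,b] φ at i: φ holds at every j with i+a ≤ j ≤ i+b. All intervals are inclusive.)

No

Check ¬p4 at every j in [0,1]:
  j=0: false
  j=1: false
Fails at j=0 → formula fails.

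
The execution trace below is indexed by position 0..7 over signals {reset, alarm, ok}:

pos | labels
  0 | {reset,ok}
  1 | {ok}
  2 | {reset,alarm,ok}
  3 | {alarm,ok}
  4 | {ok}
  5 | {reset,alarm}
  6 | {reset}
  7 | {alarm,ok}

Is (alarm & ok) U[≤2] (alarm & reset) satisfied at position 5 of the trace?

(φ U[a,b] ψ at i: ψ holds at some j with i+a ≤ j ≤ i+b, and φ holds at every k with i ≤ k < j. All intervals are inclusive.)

Need some j in [5,7] with (alarm & reset), and (alarm & ok) at every k in [5,j-1].
  j=5: (alarm & reset) holds; no prefix to check → satisfied.

Holds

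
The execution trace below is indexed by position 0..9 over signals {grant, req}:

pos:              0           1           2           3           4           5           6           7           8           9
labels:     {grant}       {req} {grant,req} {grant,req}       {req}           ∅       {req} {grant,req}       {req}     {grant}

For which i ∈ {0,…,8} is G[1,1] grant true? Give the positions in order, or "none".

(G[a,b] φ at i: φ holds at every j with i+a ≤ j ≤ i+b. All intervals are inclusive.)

1, 2, 6, 8

Evaluate at each i in [0,8]:
  i=0: ✗ (fails at j=1)
  i=1: ✓ (all of [2,2])
  i=2: ✓ (all of [3,3])
  i=3: ✗ (fails at j=4)
  i=4: ✗ (fails at j=5)
  i=5: ✗ (fails at j=6)
  i=6: ✓ (all of [7,7])
  i=7: ✗ (fails at j=8)
  i=8: ✓ (all of [9,9])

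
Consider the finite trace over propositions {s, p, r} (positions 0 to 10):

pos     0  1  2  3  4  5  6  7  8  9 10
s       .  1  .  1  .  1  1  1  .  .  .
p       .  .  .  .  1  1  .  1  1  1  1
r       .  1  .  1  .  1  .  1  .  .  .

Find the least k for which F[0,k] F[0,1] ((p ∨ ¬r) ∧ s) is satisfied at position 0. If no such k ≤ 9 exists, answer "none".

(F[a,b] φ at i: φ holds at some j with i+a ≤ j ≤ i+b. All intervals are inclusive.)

4

Scan j = 0,1,… for F[0,1] ((p ∨ ¬r) ∧ s):
  j=0: fails
  j=1: fails
  j=2: fails
  j=3: fails
  j=4: holds
First hit at j=4, so smallest k = 4-0 = 4.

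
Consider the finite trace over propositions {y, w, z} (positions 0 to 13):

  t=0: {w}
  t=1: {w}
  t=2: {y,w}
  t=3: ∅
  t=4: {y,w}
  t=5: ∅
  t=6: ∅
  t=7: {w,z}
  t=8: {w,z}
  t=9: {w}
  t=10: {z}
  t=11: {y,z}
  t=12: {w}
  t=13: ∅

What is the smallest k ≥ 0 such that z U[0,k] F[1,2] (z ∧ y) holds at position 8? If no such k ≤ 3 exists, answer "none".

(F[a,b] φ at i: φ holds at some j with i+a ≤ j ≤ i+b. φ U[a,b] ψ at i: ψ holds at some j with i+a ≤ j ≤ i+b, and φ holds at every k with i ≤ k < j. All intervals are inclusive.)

Need earliest j ≥ 8 with F[1,2] (z ∧ y), and z at every k in [8,j-1].
  j=8: rhs fails.
  j=9: rhs holds; lhs holds on [8,8]. k = 1.

1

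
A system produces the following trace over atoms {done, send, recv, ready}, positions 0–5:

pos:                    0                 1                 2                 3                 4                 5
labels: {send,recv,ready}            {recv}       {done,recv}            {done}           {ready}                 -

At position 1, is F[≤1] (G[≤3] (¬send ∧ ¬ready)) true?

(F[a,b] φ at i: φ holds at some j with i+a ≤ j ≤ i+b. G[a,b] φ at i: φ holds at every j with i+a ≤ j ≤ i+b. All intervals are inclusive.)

Check G[≤3] (¬send ∧ ¬ready) at each j in [1,2]:
  j=1: fails at 4
  j=2: fails at 4
No position in the window satisfies it → formula fails.

False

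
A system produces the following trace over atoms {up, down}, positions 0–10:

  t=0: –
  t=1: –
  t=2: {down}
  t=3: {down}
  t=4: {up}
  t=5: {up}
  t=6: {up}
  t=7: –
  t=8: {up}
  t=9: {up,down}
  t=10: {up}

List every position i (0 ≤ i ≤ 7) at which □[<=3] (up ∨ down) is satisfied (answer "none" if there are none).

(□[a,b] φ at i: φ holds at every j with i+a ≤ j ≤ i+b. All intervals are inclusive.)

Evaluate at each i in [0,7]:
  i=0: ✗ (fails at j=0)
  i=1: ✗ (fails at j=1)
  i=2: ✓ (all of [2,5])
  i=3: ✓ (all of [3,6])
  i=4: ✗ (fails at j=7)
  i=5: ✗ (fails at j=7)
  i=6: ✗ (fails at j=7)
  i=7: ✗ (fails at j=7)

2, 3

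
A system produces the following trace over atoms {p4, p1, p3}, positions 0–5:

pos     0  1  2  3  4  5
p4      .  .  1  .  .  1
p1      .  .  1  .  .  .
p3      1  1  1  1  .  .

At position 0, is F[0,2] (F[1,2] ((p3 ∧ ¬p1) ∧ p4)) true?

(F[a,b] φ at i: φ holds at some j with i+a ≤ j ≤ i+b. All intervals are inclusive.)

Check F[1,2] ((p3 ∧ ¬p1) ∧ p4) at each j in [0,2]:
  j=0: fails (none in [1,2])
  j=1: fails (none in [2,3])
  j=2: fails (none in [3,4])
No position in the window satisfies it → formula fails.

No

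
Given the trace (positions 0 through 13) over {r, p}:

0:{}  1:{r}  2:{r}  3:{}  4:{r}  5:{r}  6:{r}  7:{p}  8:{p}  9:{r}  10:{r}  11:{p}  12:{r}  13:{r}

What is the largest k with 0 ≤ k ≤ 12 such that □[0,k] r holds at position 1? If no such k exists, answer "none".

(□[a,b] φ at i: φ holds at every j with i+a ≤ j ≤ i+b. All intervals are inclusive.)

1

r must hold from j=1 onward; find where it first fails.
  j=1: holds
  j=2: holds
  j=3: fails
Holds on [1,2], so largest k = 1.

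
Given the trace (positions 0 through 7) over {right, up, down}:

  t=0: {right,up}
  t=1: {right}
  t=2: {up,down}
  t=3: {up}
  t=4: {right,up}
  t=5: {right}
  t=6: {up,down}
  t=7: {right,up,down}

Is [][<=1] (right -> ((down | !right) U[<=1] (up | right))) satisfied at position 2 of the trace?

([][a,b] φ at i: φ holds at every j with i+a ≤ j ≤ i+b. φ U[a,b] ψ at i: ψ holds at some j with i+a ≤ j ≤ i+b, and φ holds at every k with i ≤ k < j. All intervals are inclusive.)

Check (right -> ((down | !right) U[<=1] (up | right))) at every j in [2,3]:
  j=2: antecedent false → ✓
  j=3: antecedent false → ✓
All positions satisfy it → formula holds.

Holds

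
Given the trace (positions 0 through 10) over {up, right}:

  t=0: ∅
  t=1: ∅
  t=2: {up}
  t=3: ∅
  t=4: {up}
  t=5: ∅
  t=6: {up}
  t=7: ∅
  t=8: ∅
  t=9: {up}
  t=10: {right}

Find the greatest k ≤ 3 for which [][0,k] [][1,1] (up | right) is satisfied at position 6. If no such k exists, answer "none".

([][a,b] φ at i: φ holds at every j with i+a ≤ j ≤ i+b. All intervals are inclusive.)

[][1,1] (up | right) must hold from j=6 onward; find where it first fails.
  j=6: fails → no k works.

none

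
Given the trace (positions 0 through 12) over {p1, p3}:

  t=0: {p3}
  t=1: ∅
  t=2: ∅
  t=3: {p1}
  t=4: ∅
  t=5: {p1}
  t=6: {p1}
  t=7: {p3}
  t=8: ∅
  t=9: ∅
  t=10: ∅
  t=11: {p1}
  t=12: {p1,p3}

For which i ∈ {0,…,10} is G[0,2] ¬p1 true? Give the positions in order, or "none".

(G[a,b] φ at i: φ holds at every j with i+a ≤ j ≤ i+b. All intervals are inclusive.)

0, 7, 8

Evaluate at each i in [0,10]:
  i=0: ✓ (all of [0,2])
  i=1: ✗ (fails at j=3)
  i=2: ✗ (fails at j=3)
  i=3: ✗ (fails at j=3)
  i=4: ✗ (fails at j=5)
  i=5: ✗ (fails at j=5)
  i=6: ✗ (fails at j=6)
  i=7: ✓ (all of [7,9])
  i=8: ✓ (all of [8,10])
  i=9: ✗ (fails at j=11)
  i=10: ✗ (fails at j=11)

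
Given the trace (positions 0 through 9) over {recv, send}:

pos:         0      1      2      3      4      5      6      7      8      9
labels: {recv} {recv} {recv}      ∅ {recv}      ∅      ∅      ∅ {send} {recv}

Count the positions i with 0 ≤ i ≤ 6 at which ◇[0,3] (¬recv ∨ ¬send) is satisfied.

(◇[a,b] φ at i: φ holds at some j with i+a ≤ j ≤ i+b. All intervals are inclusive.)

7

Evaluate at each i in [0,6]:
  i=0: ✓ (witness j=0)
  i=1: ✓ (witness j=1)
  i=2: ✓ (witness j=2)
  i=3: ✓ (witness j=3)
  i=4: ✓ (witness j=4)
  i=5: ✓ (witness j=5)
  i=6: ✓ (witness j=6)
Positions where it holds: {0, 1, 2, 3, 4, 5, 6} → 7.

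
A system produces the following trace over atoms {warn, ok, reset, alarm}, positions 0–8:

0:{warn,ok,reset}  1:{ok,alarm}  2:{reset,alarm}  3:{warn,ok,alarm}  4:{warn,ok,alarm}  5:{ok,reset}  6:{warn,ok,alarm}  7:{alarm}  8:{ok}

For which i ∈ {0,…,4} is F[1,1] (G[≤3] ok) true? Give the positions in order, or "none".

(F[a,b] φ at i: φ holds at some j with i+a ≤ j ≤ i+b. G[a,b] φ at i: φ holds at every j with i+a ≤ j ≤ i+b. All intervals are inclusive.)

Evaluate at each i in [0,4]:
  i=0: ✗ (none in [1,1])
  i=1: ✗ (none in [2,2])
  i=2: ✓ (witness j=3)
  i=3: ✗ (none in [4,4])
  i=4: ✗ (none in [5,5])

2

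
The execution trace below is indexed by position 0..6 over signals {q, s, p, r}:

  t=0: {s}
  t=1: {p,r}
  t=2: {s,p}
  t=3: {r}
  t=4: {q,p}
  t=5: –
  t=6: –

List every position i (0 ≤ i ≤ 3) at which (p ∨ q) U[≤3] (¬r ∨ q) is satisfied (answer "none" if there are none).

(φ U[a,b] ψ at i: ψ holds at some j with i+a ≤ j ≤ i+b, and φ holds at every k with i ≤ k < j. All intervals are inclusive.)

0, 1, 2

Evaluate at each i in [0,3]:
  i=0: ✓ (rhs at j=0)
  i=1: ✓ (rhs at j=2; lhs holds on [1,1])
  i=2: ✓ (rhs at j=2)
  i=3: ✗ (lhs fails at k=3 before rhs at j=4)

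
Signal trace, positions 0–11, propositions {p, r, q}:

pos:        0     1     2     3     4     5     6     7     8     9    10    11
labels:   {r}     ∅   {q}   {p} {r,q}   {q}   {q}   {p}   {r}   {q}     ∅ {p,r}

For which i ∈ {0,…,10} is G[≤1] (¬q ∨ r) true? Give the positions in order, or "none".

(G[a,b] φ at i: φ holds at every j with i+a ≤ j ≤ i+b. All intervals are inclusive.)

Evaluate at each i in [0,10]:
  i=0: ✓ (all of [0,1])
  i=1: ✗ (fails at j=2)
  i=2: ✗ (fails at j=2)
  i=3: ✓ (all of [3,4])
  i=4: ✗ (fails at j=5)
  i=5: ✗ (fails at j=5)
  i=6: ✗ (fails at j=6)
  i=7: ✓ (all of [7,8])
  i=8: ✗ (fails at j=9)
  i=9: ✗ (fails at j=9)
  i=10: ✓ (all of [10,11])

0, 3, 7, 10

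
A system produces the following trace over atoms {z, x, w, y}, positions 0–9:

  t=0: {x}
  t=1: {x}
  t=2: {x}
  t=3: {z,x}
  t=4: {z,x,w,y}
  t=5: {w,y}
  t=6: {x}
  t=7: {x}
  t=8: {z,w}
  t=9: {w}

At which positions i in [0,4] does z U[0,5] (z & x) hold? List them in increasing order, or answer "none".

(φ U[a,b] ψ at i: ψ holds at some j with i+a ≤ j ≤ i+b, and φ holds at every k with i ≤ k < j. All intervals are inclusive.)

3, 4

Evaluate at each i in [0,4]:
  i=0: ✗ (lhs fails at k=0 before rhs at j=3)
  i=1: ✗ (lhs fails at k=1 before rhs at j=3)
  i=2: ✗ (lhs fails at k=2 before rhs at j=3)
  i=3: ✓ (rhs at j=3)
  i=4: ✓ (rhs at j=4)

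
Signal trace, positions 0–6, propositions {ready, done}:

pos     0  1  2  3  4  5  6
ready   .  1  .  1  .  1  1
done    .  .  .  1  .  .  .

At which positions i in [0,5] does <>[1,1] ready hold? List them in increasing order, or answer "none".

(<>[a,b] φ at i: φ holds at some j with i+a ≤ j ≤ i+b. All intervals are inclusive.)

Evaluate at each i in [0,5]:
  i=0: ✓ (witness j=1)
  i=1: ✗ (none in [2,2])
  i=2: ✓ (witness j=3)
  i=3: ✗ (none in [4,4])
  i=4: ✓ (witness j=5)
  i=5: ✓ (witness j=6)

0, 2, 4, 5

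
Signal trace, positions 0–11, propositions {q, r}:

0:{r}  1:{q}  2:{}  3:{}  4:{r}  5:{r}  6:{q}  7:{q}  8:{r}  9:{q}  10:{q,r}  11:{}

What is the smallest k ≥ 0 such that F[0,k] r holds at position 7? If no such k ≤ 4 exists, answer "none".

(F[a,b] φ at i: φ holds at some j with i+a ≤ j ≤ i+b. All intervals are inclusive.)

1

Scan j = 7,8,… for r:
  j=7: fails
  j=8: holds
First hit at j=8, so smallest k = 8-7 = 1.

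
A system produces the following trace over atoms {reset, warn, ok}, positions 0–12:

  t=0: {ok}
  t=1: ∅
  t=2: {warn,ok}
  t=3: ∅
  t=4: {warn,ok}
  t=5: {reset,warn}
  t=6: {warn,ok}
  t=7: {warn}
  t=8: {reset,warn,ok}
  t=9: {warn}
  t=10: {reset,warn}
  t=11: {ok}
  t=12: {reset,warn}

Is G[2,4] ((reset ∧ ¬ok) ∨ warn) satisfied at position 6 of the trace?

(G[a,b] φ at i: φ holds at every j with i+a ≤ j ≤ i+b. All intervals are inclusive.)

Check ((reset ∧ ¬ok) ∨ warn) at every j in [8,10]:
  j=8: true
  j=9: true
  j=10: true
All positions satisfy it → formula holds.

Yes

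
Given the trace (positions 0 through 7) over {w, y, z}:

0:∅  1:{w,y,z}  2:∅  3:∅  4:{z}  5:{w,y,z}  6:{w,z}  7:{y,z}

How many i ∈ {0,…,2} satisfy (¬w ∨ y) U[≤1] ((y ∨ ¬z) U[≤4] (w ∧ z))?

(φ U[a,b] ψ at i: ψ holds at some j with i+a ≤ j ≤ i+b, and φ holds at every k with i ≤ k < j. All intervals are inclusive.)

2

Evaluate at each i in [0,2]:
  i=0: ✓ (rhs at j=0)
  i=1: ✓ (rhs at j=1)
  i=2: ✗ (no rhs in [2,3])
Positions where it holds: {0, 1} → 2.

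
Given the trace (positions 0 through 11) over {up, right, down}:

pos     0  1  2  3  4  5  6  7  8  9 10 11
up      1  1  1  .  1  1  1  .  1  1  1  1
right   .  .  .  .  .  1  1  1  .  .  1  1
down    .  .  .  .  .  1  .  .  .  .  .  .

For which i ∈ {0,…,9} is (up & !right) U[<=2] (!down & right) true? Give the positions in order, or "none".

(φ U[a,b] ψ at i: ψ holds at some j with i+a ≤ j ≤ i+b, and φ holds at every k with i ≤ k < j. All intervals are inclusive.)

6, 7, 8, 9

Evaluate at each i in [0,9]:
  i=0: ✗ (no rhs in [0,2])
  i=1: ✗ (no rhs in [1,3])
  i=2: ✗ (no rhs in [2,4])
  i=3: ✗ (no rhs in [3,5])
  i=4: ✗ (lhs fails at k=5 before rhs at j=6)
  i=5: ✗ (lhs fails at k=5 before rhs at j=6)
  i=6: ✓ (rhs at j=6)
  i=7: ✓ (rhs at j=7)
  i=8: ✓ (rhs at j=10; lhs holds on [8,9])
  i=9: ✓ (rhs at j=10; lhs holds on [9,9])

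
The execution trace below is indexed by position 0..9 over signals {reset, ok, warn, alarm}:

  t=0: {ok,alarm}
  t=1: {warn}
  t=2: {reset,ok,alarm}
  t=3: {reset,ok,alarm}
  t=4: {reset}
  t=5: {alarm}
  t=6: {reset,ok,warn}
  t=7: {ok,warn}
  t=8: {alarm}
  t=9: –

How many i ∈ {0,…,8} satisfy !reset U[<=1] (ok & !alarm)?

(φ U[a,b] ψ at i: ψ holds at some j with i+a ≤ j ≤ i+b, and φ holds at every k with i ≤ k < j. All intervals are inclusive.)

3

Evaluate at each i in [0,8]:
  i=0: ✗ (no rhs in [0,1])
  i=1: ✗ (no rhs in [1,2])
  i=2: ✗ (no rhs in [2,3])
  i=3: ✗ (no rhs in [3,4])
  i=4: ✗ (no rhs in [4,5])
  i=5: ✓ (rhs at j=6; lhs holds on [5,5])
  i=6: ✓ (rhs at j=6)
  i=7: ✓ (rhs at j=7)
  i=8: ✗ (no rhs in [8,9])
Positions where it holds: {5, 6, 7} → 3.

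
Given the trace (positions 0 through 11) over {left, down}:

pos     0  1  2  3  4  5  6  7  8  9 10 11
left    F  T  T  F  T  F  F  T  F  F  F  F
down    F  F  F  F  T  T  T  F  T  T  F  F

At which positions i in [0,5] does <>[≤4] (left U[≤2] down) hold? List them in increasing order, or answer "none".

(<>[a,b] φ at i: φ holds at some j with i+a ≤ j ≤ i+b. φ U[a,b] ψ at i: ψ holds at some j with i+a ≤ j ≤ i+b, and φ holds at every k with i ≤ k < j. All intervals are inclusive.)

Evaluate at each i in [0,5]:
  i=0: ✓ (witness j=4)
  i=1: ✓ (witness j=4)
  i=2: ✓ (witness j=4)
  i=3: ✓ (witness j=4)
  i=4: ✓ (witness j=4)
  i=5: ✓ (witness j=5)

0, 1, 2, 3, 4, 5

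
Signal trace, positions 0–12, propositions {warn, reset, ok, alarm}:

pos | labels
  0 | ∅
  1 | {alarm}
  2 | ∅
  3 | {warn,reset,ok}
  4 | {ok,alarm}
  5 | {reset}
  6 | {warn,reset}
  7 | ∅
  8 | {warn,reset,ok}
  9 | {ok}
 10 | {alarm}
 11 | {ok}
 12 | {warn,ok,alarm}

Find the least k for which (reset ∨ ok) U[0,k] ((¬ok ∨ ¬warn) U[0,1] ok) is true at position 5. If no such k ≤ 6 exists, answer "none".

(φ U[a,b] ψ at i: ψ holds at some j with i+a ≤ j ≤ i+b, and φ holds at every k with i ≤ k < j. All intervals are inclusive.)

Need earliest j ≥ 5 with ((¬ok ∨ ¬warn) U[0,1] ok), and (reset ∨ ok) at every k in [5,j-1].
  j=5: rhs fails.
  j=6: rhs fails.
  j=7: rhs holds; lhs holds on [5,6]. k = 2.

2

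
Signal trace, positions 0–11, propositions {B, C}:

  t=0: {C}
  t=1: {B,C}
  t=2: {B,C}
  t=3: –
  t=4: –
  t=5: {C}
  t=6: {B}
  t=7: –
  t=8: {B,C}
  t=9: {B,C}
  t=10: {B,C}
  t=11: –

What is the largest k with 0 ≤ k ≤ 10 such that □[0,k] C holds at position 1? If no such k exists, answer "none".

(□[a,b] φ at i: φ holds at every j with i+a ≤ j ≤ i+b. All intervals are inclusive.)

C must hold from j=1 onward; find where it first fails.
  j=1: holds
  j=2: holds
  j=3: fails
Holds on [1,2], so largest k = 1.

1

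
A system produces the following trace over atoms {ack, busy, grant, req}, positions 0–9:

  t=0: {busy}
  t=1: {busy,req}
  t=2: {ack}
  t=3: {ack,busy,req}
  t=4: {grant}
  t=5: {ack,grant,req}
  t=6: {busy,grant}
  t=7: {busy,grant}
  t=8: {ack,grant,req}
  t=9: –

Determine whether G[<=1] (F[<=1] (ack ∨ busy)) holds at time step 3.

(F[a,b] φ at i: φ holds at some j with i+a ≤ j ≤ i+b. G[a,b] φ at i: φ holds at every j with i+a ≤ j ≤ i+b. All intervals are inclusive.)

Holds

Check F[<=1] (ack ∨ busy) at every j in [3,4]:
  j=3: holds (witness at 3)
  j=4: holds (witness at 5)
All positions satisfy it → formula holds.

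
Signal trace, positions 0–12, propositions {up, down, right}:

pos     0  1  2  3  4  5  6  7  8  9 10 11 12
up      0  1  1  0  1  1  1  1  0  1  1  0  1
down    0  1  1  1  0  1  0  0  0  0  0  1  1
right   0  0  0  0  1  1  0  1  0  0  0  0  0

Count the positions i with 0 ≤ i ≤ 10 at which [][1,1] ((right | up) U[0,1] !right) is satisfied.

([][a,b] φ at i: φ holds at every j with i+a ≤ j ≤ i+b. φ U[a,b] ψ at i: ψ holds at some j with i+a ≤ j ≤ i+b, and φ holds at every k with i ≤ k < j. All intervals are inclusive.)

10

Evaluate at each i in [0,10]:
  i=0: ✓ (all of [1,1])
  i=1: ✓ (all of [2,2])
  i=2: ✓ (all of [3,3])
  i=3: ✗ (fails at j=4)
  i=4: ✓ (all of [5,5])
  i=5: ✓ (all of [6,6])
  i=6: ✓ (all of [7,7])
  i=7: ✓ (all of [8,8])
  i=8: ✓ (all of [9,9])
  i=9: ✓ (all of [10,10])
  i=10: ✓ (all of [11,11])
Positions where it holds: {0, 1, 2, 4, 5, 6, 7, 8, 9, 10} → 10.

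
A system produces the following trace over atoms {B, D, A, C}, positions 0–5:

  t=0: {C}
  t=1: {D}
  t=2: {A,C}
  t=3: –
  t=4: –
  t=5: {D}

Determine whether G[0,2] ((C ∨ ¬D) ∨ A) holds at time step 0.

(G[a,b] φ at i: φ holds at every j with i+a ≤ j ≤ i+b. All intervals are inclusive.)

Does not hold

Check ((C ∨ ¬D) ∨ A) at every j in [0,2]:
  j=0: true
  j=1: false
  j=2: true
Fails at j=1 → formula fails.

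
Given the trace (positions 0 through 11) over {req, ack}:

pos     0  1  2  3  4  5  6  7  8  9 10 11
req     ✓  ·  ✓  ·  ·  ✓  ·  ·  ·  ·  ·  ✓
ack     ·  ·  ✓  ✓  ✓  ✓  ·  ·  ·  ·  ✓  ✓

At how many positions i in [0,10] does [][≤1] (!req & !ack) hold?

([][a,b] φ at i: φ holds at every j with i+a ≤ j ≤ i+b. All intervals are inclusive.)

Evaluate at each i in [0,10]:
  i=0: ✗ (fails at j=0)
  i=1: ✗ (fails at j=2)
  i=2: ✗ (fails at j=2)
  i=3: ✗ (fails at j=3)
  i=4: ✗ (fails at j=4)
  i=5: ✗ (fails at j=5)
  i=6: ✓ (all of [6,7])
  i=7: ✓ (all of [7,8])
  i=8: ✓ (all of [8,9])
  i=9: ✗ (fails at j=10)
  i=10: ✗ (fails at j=10)
Positions where it holds: {6, 7, 8} → 3.

3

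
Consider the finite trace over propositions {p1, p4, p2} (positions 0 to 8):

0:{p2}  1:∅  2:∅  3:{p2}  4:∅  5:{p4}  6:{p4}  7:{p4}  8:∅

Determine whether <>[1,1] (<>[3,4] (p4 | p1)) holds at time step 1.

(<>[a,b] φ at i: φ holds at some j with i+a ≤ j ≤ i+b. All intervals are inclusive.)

Yes

Check <>[3,4] (p4 | p1) at each j in [2,2]:
  j=2: holds (witness at 5)
Found at j=2 → formula holds.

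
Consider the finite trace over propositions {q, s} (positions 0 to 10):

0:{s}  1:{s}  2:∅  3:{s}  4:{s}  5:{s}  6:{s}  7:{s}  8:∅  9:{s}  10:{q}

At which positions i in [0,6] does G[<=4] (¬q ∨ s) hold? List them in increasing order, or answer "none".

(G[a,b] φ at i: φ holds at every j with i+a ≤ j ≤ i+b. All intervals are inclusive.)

0, 1, 2, 3, 4, 5

Evaluate at each i in [0,6]:
  i=0: ✓ (all of [0,4])
  i=1: ✓ (all of [1,5])
  i=2: ✓ (all of [2,6])
  i=3: ✓ (all of [3,7])
  i=4: ✓ (all of [4,8])
  i=5: ✓ (all of [5,9])
  i=6: ✗ (fails at j=10)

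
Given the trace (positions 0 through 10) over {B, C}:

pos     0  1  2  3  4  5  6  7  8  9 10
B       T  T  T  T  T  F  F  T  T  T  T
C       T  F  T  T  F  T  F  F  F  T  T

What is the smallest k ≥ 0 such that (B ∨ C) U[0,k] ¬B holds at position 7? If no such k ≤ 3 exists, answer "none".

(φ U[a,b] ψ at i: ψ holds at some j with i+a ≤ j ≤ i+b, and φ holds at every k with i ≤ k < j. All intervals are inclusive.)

none

Need earliest j ≥ 7 with ¬B, and (B ∨ C) at every k in [7,j-1].
  j=7: rhs fails.
  j=8: rhs fails.
  j=9: rhs fails.
  j=10: rhs fails.
No witness within the range → none.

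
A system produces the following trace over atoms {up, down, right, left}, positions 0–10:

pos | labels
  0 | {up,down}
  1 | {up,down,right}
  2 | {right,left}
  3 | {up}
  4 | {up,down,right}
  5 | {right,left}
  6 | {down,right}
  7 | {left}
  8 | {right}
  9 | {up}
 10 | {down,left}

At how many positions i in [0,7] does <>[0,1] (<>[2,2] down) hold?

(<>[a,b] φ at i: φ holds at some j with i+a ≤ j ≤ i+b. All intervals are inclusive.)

5

Evaluate at each i in [0,7]:
  i=0: ✗ (none in [0,1])
  i=1: ✓ (witness j=2)
  i=2: ✓ (witness j=2)
  i=3: ✓ (witness j=4)
  i=4: ✓ (witness j=4)
  i=5: ✗ (none in [5,6])
  i=6: ✗ (none in [6,7])
  i=7: ✓ (witness j=8)
Positions where it holds: {1, 2, 3, 4, 7} → 5.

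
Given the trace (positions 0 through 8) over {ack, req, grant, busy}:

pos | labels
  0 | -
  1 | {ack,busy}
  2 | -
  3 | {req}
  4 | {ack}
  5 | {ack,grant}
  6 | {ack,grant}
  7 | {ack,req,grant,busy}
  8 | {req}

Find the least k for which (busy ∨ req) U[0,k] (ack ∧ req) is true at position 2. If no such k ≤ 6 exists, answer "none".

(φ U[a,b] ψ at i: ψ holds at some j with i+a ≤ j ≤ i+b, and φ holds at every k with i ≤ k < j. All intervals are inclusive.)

none

Need earliest j ≥ 2 with (ack ∧ req), and (busy ∨ req) at every k in [2,j-1].
  j=2: rhs fails.
  j=3: rhs fails.
  j=4: rhs fails.
  j=5: rhs fails.
  j=6: rhs fails.
  j=7: rhs holds but lhs fails at k=2.
  j=8: rhs fails.
No witness within the range → none.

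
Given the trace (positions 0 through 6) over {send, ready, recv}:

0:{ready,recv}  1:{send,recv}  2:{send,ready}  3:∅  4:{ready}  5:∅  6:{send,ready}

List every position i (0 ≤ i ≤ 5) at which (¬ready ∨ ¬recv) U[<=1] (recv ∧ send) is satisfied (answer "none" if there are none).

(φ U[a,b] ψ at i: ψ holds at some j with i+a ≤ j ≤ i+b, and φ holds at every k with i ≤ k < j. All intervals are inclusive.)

Evaluate at each i in [0,5]:
  i=0: ✗ (lhs fails at k=0 before rhs at j=1)
  i=1: ✓ (rhs at j=1)
  i=2: ✗ (no rhs in [2,3])
  i=3: ✗ (no rhs in [3,4])
  i=4: ✗ (no rhs in [4,5])
  i=5: ✗ (no rhs in [5,6])

1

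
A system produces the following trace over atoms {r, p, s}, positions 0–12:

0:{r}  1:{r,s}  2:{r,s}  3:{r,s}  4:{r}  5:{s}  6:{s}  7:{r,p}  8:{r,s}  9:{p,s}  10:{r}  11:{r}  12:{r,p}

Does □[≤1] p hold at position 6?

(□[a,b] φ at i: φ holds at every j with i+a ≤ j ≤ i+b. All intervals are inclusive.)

False

Check p at every j in [6,7]:
  j=6: false
  j=7: true
Fails at j=6 → formula fails.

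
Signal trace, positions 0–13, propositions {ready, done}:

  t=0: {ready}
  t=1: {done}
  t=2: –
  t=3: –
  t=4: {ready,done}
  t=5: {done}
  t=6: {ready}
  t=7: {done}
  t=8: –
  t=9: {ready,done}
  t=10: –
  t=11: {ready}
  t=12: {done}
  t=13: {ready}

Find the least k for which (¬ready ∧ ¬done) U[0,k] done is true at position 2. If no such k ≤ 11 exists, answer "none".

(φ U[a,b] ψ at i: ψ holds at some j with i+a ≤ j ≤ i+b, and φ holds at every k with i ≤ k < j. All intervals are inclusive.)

2

Need earliest j ≥ 2 with done, and (¬ready ∧ ¬done) at every k in [2,j-1].
  j=2: rhs fails.
  j=3: rhs fails.
  j=4: rhs holds; lhs holds on [2,3]. k = 2.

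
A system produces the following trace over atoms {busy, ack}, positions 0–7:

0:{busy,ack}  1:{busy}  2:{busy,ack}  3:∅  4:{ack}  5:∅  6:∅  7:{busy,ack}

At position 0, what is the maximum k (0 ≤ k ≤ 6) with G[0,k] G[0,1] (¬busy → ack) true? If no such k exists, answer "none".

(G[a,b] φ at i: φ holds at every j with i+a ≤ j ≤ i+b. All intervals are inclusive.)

1

G[0,1] (¬busy → ack) must hold from j=0 onward; find where it first fails.
  j=0: holds
  j=1: holds
  j=2: fails
Holds on [0,1], so largest k = 1.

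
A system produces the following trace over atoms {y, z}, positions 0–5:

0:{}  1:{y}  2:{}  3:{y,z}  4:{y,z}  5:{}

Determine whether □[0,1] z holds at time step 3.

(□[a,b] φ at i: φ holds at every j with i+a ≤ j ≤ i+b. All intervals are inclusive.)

True

Check z at every j in [3,4]:
  j=3: true
  j=4: true
All positions satisfy it → formula holds.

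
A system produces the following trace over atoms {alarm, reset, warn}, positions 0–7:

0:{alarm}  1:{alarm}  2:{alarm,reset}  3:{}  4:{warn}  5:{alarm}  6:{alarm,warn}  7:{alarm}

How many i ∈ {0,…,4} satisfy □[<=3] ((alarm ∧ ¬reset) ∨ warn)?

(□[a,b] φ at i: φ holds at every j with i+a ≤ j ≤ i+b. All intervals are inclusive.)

Evaluate at each i in [0,4]:
  i=0: ✗ (fails at j=2)
  i=1: ✗ (fails at j=2)
  i=2: ✗ (fails at j=2)
  i=3: ✗ (fails at j=3)
  i=4: ✓ (all of [4,7])
Positions where it holds: {4} → 1.

1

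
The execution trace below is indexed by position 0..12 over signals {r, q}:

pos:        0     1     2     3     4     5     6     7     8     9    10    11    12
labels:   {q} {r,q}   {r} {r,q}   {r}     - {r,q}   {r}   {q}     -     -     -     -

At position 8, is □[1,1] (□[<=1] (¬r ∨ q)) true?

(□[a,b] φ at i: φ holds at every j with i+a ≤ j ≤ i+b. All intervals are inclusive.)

Yes

Check □[<=1] (¬r ∨ q) at every j in [9,9]:
  j=9: holds on [9,10]
All positions satisfy it → formula holds.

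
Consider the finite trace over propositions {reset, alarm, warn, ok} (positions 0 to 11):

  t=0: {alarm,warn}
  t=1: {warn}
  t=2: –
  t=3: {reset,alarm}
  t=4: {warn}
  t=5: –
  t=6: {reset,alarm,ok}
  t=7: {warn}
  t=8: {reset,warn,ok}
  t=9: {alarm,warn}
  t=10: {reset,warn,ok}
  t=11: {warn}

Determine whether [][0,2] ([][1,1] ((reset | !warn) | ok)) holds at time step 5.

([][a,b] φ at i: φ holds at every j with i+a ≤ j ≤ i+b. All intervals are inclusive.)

No

Check [][1,1] ((reset | !warn) | ok) at every j in [5,7]:
  j=5: holds on [6,6]
  j=6: fails at 7
  j=7: holds on [8,8]
Fails at j=6 → formula fails.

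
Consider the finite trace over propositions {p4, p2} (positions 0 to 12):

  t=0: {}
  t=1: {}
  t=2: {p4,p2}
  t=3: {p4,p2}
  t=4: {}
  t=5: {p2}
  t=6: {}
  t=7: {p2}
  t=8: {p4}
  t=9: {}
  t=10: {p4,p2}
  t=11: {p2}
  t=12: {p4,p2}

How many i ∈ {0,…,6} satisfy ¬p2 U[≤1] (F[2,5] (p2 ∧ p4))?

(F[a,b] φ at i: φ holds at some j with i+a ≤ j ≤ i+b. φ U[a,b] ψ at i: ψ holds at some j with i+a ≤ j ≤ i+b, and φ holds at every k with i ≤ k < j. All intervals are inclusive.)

5

Evaluate at each i in [0,6]:
  i=0: ✓ (rhs at j=0)
  i=1: ✓ (rhs at j=1)
  i=2: ✗ (no rhs in [2,3])
  i=3: ✗ (no rhs in [3,4])
  i=4: ✓ (rhs at j=5; lhs holds on [4,4])
  i=5: ✓ (rhs at j=5)
  i=6: ✓ (rhs at j=6)
Positions where it holds: {0, 1, 4, 5, 6} → 5.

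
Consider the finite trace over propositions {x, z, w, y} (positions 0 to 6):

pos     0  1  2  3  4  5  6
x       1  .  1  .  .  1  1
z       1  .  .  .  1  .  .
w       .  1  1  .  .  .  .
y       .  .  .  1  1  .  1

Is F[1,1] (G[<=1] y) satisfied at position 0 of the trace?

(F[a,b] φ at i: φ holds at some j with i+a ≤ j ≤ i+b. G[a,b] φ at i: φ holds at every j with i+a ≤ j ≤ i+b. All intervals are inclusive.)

Check G[<=1] y at each j in [1,1]:
  j=1: fails at 1
No position in the window satisfies it → formula fails.

False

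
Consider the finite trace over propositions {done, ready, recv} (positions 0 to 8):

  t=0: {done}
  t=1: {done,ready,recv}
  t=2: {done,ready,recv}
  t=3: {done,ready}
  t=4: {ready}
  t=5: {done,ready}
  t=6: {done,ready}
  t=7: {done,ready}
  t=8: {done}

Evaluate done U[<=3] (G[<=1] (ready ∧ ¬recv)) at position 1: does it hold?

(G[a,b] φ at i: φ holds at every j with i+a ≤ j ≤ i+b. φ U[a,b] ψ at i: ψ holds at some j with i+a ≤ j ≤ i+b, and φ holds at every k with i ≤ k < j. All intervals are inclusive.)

Need some j in [1,4] with G[<=1] (ready ∧ ¬recv), and done at every k in [1,j-1].
  j=1: G[<=1] (ready ∧ ¬recv) — fails at 1.
  j=2: G[<=1] (ready ∧ ¬recv) — fails at 2.
  j=3: G[<=1] (ready ∧ ¬recv) holds; done holds at every k in [1,2] → satisfied.

Yes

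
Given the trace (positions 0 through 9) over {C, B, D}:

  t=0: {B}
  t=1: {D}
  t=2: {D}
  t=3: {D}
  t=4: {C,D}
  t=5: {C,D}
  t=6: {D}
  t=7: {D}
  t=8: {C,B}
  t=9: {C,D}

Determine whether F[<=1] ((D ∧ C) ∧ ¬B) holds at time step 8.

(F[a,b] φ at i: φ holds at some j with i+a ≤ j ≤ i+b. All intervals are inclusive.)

Check ((D ∧ C) ∧ ¬B) at each j in [8,9]:
  j=8: false
  j=9: true
Found at j=9 → formula holds.

Yes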